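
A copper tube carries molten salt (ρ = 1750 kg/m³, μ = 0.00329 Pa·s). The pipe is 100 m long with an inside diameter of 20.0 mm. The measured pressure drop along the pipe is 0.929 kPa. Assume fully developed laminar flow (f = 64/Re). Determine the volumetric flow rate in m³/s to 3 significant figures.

For laminar flow, f = 64/Re with Re = ρVD/μ, so Darcy-Weisbach reduces to ΔP = 32μLV/D². Solving for V: V = ΔP·D²/(32μL) = 929·(0.02)²/(32·0.00329·100) = 0.0353 m/s.
Check: Re = ρVD/μ = 1750·0.0353·0.02/0.00329 = 375.5 < 2300, so the laminar assumption holds.
Q = V·A = 0.0353·(π/4·0.02²) = 1.109e-05 m³/s = 1.11×10^-5 m³/s.

Q ≈ 1.11×10^-5 m³/s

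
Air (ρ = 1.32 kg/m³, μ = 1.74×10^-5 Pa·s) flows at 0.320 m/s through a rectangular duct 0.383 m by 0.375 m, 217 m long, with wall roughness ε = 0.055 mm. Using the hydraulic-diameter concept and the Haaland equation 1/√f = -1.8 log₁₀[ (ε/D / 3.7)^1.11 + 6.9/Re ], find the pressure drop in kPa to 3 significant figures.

ΔP ≈ 0.00123 kPa

Hydraulic diameter D_h = 4A/P = 4·(0.383·0.375)/(2·(0.383+0.375)) = 0.5745/1.516 = 0.379 m.
Re = ρVD_h/μ = 1.32·0.32·0.379/1.74e-05 = 9200.
ε/D_h = 5.5e-05/0.379 = 0.000145; Haaland gives 1/√f = -1.8 log₁₀[1.28e-05+0.00075] = 5.612, so f = 0.03176.
ΔP = f(L/D_h)(ρV²/2) = 0.03176·217/0.379·0.06758 = 1.229 Pa.
ΔP = 0.00123 kPa.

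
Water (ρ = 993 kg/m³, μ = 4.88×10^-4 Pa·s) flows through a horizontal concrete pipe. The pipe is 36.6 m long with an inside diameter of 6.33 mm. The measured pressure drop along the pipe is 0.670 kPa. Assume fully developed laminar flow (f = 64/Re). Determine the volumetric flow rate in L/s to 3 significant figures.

Q ≈ 0.00148 L/s

For laminar flow, f = 64/Re with Re = ρVD/μ, so Darcy-Weisbach reduces to ΔP = 32μLV/D². Solving for V: V = ΔP·D²/(32μL) = 670·(0.00633)²/(32·0.000488·36.6) = 0.04697 m/s.
Check: Re = ρVD/μ = 993·0.04697·0.00633/0.000488 = 605 < 2300, so the laminar assumption holds.
Q = V·A = 0.04697·(π/4·0.00633²) = 1.478e-06 m³/s = 0.00148 L/s.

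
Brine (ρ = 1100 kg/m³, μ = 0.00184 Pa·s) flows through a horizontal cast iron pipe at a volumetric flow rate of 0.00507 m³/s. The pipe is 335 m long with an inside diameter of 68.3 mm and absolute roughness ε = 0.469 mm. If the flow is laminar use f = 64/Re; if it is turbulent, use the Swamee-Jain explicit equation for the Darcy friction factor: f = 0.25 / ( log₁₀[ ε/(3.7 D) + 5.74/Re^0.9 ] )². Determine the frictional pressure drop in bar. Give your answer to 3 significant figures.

Cross-sectional area A = πD²/4 = π(0.0683)²/4 = 0.003664 m²; mean velocity V = Q/A = 0.00507/0.003664 = 1.384 m/s.
Reynolds number Re = ρVD/μ = 1100 · 1.384 · 0.0683 / 0.00184 = 5.65e+04.
Re > 4000 → turbulent. Relative roughness ε/D = 0.000469/0.0683 = 0.00687. Swamee-Jain: f = 0.25/(log₁₀[0.00687/3.7 + 5.74/5.65e+04^0.9])² = 0.25/(log₁₀[0.00186 + 0.000303])² = 0.25/(-2.666)² = 0.03518.
Darcy-Weisbach: ΔP = f(L/D)(ρV²/2) = 0.03518·(335/0.0683)·(1100·1.384²/2) = 0.03518·4905·1053 = 1.817e+05 Pa.
ΔP = 1.817e+05 Pa = 1.82 bar.

ΔP ≈ 1.82 bar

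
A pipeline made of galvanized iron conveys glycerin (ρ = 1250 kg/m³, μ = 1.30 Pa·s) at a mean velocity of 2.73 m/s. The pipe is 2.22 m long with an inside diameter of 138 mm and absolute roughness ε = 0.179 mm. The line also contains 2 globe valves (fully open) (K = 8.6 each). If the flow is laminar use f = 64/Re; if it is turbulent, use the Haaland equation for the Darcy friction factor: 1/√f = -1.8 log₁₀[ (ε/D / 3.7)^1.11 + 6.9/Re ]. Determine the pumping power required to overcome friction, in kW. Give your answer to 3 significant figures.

P ≈ 3.81 kW

Reynolds number Re = ρVD/μ = 1250 · 2.73 · 0.138 / 1.3 = 362.2.
Re < 2300 → laminar flow, so f = 64/Re = 64/362.2 = 0.1767 (the turbulent correlation is not needed).
Total minor-loss coefficient ΣK = 2·8.6 = 17.2.
ΔP = [f·L/D + ΣK]·(ρV²/2) = [0.1767·2.22/0.138 + 17.2]·(1250·2.73²/2) = [2.842 + 17.2]·4658 = 9.336e+04 Pa.
Q = V·A = 2.73·0.01496 = 0.04083 m³/s.
Pumping power P = QΔP = 0.04083·9.336e+04 = 3812 W = 3.81 kW.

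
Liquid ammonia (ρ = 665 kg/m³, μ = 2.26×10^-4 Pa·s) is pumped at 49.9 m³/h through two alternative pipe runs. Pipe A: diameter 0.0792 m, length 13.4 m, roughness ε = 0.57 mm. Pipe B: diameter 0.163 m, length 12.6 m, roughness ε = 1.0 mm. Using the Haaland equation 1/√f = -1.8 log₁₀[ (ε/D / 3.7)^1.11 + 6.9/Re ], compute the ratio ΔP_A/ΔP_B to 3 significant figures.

ΔP_A/ΔP_B ≈ 41.1

Pipe A: V = Q/A = 0.01386/0.004927 = 2.814 m/s; Re = 6.557e+05; ε/D = 0.0072; Haaland → f = 0.03419; ΔP_A = f(L/D)(ρV²/2) = 1.523e+04 Pa.
Pipe B: V = Q/A = 0.01386/0.02087 = 0.6643 m/s; Re = 3.186e+05; ε/D = 0.00613; Haaland → f = 0.03264; ΔP_B = f(L/D)(ρV²/2) = 370.2 Pa.
ΔP_A/ΔP_B = 1.523e+04/370.2 = 41.1.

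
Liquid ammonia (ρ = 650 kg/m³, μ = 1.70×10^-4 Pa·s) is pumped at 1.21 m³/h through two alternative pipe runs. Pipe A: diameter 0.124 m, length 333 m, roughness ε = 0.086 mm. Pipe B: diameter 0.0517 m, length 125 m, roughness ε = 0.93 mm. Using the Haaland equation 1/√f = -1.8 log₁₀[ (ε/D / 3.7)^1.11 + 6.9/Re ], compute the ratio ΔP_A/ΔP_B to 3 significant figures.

Pipe A: V = Q/A = 0.0003361/0.01208 = 0.02783 m/s; Re = 1.32e+04; ε/D = 0.000694; Haaland → f = 0.02968; ΔP_A = f(L/D)(ρV²/2) = 20.06 Pa.
Pipe B: V = Q/A = 0.0003361/0.002099 = 0.1601 m/s; Re = 3.165e+04; ε/D = 0.018; Haaland → f = 0.04807; ΔP_B = f(L/D)(ρV²/2) = 968.2 Pa.
ΔP_A/ΔP_B = 20.06/968.2 = 0.0207.

ΔP_A/ΔP_B ≈ 0.0207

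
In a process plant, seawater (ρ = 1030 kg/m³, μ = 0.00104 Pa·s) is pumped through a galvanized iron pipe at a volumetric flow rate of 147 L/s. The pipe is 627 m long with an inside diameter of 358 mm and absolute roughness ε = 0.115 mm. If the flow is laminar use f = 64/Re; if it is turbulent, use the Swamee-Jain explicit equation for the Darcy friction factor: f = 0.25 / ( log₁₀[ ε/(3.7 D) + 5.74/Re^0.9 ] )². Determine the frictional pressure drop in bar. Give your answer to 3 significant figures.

ΔP ≈ 0.317 bar

Q = 147 L/s = 147/1000 = 0.147 m³/s.
Cross-sectional area A = πD²/4 = π(0.358)²/4 = 0.1007 m²; mean velocity V = Q/A = 0.147/0.1007 = 1.46 m/s.
Reynolds number Re = ρVD/μ = 1030 · 1.46 · 0.358 / 0.00104 = 5.178e+05.
Re > 4000 → turbulent. Relative roughness ε/D = 0.000115/0.358 = 0.000321. Swamee-Jain: f = 0.25/(log₁₀[0.000321/3.7 + 5.74/5.178e+05^0.9])² = 0.25/(log₁₀[8.68e-05 + 4.13e-05])² = 0.25/(-3.892)² = 0.0165.
Darcy-Weisbach: ΔP = f(L/D)(ρV²/2) = 0.0165·(627/0.358)·(1030·1.46²/2) = 0.0165·1751·1098 = 3.174e+04 Pa.
ΔP = 3.174e+04 Pa = 0.317 bar.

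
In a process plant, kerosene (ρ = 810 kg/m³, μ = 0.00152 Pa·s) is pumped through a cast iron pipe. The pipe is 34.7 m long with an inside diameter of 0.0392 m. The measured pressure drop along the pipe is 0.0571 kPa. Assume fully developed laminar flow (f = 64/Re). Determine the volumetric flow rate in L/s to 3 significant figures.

For laminar flow, f = 64/Re with Re = ρVD/μ, so Darcy-Weisbach reduces to ΔP = 32μLV/D². Solving for V: V = ΔP·D²/(32μL) = 57.1·(0.0392)²/(32·0.00152·34.7) = 0.05199 m/s.
Check: Re = ρVD/μ = 810·0.05199·0.0392/0.00152 = 1086 < 2300, so the laminar assumption holds.
Q = V·A = 0.05199·(π/4·0.0392²) = 6.274e-05 m³/s = 0.0627 L/s.

Q ≈ 0.0627 L/s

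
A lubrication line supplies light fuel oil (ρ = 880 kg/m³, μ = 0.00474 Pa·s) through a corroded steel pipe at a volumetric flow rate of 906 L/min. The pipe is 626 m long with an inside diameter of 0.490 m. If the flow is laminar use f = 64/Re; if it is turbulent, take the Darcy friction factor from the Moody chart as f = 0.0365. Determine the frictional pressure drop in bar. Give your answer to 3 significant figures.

Q = 906 L/min = 906/60000 = 0.0151 m³/s.
Cross-sectional area A = πD²/4 = π(0.49)²/4 = 0.1886 m²; mean velocity V = Q/A = 0.0151/0.1886 = 0.08007 m/s.
Reynolds number Re = ρVD/μ = 880 · 0.08007 · 0.49 / 0.00474 = 7284.
Re > 4000 → turbulent; use the Moody-chart value f = 0.0365.
Darcy-Weisbach: ΔP = f(L/D)(ρV²/2) = 0.0365·(626/0.49)·(880·0.08007²/2) = 0.0365·1278·2.821 = 131.6 Pa.
ΔP = 131.6 Pa = 0.00132 bar.

ΔP ≈ 0.00132 bar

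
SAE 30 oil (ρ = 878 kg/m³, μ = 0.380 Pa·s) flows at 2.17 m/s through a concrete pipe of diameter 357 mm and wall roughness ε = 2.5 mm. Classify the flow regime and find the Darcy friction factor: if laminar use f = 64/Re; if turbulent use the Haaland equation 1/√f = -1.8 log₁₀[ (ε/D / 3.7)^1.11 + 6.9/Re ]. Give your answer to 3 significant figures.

f ≈ 0.0358

Re = ρVD/μ = 878·2.17·0.357/0.38 = 1790.
Re < 2300 → laminar, so f = 64/Re = 0.03576 (roughness is irrelevant in laminar flow).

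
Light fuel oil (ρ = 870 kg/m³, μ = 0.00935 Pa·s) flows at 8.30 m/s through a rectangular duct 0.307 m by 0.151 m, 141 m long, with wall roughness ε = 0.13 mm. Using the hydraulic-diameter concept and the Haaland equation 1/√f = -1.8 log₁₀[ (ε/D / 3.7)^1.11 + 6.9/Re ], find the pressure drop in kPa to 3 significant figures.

ΔP ≈ 412 kPa

Hydraulic diameter D_h = 4A/P = 4·(0.307·0.151)/(2·(0.307+0.151)) = 0.1854/0.916 = 0.2024 m.
Re = ρVD_h/μ = 870·8.3·0.2024/0.00935 = 1.563e+05.
ε/D_h = 0.00013/0.2024 = 0.000642; Haaland gives 1/√f = -1.8 log₁₀[6.7e-05+4.41e-05] = 7.118, so f = 0.01974.
ΔP = f(L/D_h)(ρV²/2) = 0.01974·141/0.2024·2.997e+04 = 4.12e+05 Pa.
ΔP = 412 kPa.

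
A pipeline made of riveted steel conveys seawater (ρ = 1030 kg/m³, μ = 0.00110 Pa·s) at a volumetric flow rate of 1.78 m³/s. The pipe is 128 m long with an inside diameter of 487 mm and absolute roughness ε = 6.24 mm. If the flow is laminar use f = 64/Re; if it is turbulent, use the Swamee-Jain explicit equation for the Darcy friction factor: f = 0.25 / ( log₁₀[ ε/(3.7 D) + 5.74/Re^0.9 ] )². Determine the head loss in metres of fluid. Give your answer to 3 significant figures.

h_f ≈ 50.5 m

Cross-sectional area A = πD²/4 = π(0.487)²/4 = 0.1863 m²; mean velocity V = Q/A = 1.78/0.1863 = 9.556 m/s.
Reynolds number Re = ρVD/μ = 1030 · 9.556 · 0.487 / 0.0011 = 4.358e+06.
Re > 4000 → turbulent. Relative roughness ε/D = 0.00624/0.487 = 0.0128. Swamee-Jain: f = 0.25/(log₁₀[0.0128/3.7 + 5.74/4.358e+06^0.9])² = 0.25/(log₁₀[0.00346 + 6.08e-06])² = 0.25/(-2.46)² = 0.04132.
Darcy-Weisbach: ΔP = f(L/D)(ρV²/2) = 0.04132·(128/0.487)·(1030·9.556²/2) = 0.04132·262.8·4.703e+04 = 5.107e+05 Pa.
Head loss h_f = ΔP/(ρg) = 5.107e+05/(1030·9.81) = 50.5 m.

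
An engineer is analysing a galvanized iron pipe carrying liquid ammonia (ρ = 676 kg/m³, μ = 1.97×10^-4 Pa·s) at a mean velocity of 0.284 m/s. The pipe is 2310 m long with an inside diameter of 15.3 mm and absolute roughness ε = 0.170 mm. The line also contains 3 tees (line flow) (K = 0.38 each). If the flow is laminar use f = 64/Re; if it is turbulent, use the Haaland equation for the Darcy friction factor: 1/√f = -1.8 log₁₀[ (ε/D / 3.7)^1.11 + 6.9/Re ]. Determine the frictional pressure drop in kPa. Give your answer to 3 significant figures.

ΔP ≈ 176 kPa

Reynolds number Re = ρVD/μ = 676 · 0.284 · 0.0153 / 0.000197 = 1.491e+04.
Re > 4000 → turbulent. Relative roughness ε/D = 0.00017/0.0153 = 0.0111. Haaland: 1/√f = -1.8 log₁₀[(0.0111/3.7)^1.11 + 6.9/1.491e+04] = -1.8 log₁₀[0.00159 + 0.000463] = 4.84, so f = 0.0427.
Total minor-loss coefficient ΣK = 3·0.38 = 1.14.
ΔP = [f·L/D + ΣK]·(ρV²/2) = [0.0427·2310/0.0153 + 1.14]·(676·0.284²/2) = [6446 + 1.14]·27.26 = 1.758e+05 Pa.
ΔP = 1.758e+05 Pa = 176 kPa.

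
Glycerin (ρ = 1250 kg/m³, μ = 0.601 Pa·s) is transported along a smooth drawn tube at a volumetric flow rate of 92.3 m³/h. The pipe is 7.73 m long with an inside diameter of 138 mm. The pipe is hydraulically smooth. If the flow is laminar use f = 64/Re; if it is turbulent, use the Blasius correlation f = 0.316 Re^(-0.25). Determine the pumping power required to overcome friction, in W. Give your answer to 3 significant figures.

Q = 92.3 m³/h = 92.3/3600 = 0.02564 m³/s.
Cross-sectional area A = πD²/4 = π(0.138)²/4 = 0.01496 m²; mean velocity V = Q/A = 0.02564/0.01496 = 1.714 m/s.
Reynolds number Re = ρVD/μ = 1250 · 1.714 · 0.138 / 0.601 = 492.
Re < 2300 → laminar flow, so f = 64/Re = 64/492 = 0.1301 (the turbulent correlation is not needed).
Darcy-Weisbach: ΔP = f(L/D)(ρV²/2) = 0.1301·(7.73/0.138)·(1250·1.714²/2) = 0.1301·56.01·1836 = 1.338e+04 Pa.
Pumping power P = QΔP = 0.02564·1.338e+04 = 343.1 W = 343 W.

P ≈ 343 W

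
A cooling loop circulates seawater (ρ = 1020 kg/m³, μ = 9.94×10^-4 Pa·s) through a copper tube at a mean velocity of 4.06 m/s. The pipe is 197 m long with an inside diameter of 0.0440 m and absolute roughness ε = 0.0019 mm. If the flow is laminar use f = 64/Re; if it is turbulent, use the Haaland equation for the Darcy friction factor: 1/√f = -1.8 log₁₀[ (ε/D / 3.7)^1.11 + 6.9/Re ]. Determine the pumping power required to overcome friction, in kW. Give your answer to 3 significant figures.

P ≈ 3.73 kW

Reynolds number Re = ρVD/μ = 1020 · 4.06 · 0.044 / 0.000994 = 1.833e+05.
Re > 4000 → turbulent. Relative roughness ε/D = 1.9e-06/0.044 = 4.32e-05. Haaland: 1/√f = -1.8 log₁₀[(4.32e-05/3.7)^1.11 + 6.9/1.833e+05] = -1.8 log₁₀[3.35e-06 + 3.76e-05] = 7.897, so f = 0.01603.
Darcy-Weisbach: ΔP = f(L/D)(ρV²/2) = 0.01603·(197/0.044)·(1020·4.06²/2) = 0.01603·4477·8407 = 6.035e+05 Pa.
Q = V·A = 4.06·0.001521 = 0.006173 m³/s.
Pumping power P = QΔP = 0.006173·6.035e+05 = 3726 W = 3.73 kW.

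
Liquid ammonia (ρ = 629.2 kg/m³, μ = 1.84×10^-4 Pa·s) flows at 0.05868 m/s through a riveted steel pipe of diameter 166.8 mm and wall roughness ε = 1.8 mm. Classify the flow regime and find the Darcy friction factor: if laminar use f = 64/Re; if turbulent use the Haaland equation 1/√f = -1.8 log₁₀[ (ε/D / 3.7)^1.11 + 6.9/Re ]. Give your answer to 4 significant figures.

f ≈ 0.04054

Re = ρVD/μ = 629.2·0.05868·0.1668/0.000184 = 3.347e+04.
Re > 4000 → turbulent. ε/D = 0.0018/0.1668 = 0.0108; Haaland: 1/√f = -1.8 log₁₀[0.00153 + 0.000206] = 4.967, so f = 0.04054.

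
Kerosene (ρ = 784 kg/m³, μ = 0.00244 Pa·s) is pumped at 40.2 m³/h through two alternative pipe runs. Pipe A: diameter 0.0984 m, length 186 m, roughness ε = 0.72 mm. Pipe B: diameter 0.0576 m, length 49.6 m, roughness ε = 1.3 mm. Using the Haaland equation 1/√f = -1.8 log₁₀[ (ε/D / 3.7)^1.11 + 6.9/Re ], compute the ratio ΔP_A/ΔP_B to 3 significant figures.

ΔP_A/ΔP_B ≈ 0.179

Pipe A: V = Q/A = 0.01117/0.007605 = 1.468 m/s; Re = 4.643e+04; ε/D = 0.00732; Haaland → f = 0.03568; ΔP_A = f(L/D)(ρV²/2) = 5.701e+04 Pa.
Pipe B: V = Q/A = 0.01117/0.002606 = 4.285 m/s; Re = 7.931e+04; ε/D = 0.0226; Haaland → f = 0.05152; ΔP_B = f(L/D)(ρV²/2) = 3.194e+05 Pa.
ΔP_A/ΔP_B = 5.701e+04/3.194e+05 = 0.179.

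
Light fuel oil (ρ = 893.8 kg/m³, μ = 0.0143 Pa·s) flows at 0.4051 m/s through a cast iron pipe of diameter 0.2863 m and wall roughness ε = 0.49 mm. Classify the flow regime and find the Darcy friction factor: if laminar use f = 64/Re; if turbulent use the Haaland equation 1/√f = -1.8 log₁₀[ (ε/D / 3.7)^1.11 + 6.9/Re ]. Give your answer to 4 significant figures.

f ≈ 0.03573

Re = ρVD/μ = 893.8·0.4051·0.2863/0.0143 = 7249.
Re > 4000 → turbulent. ε/D = 0.00049/0.2863 = 0.00171; Haaland: 1/√f = -1.8 log₁₀[0.000199 + 0.000952] = 5.29, so f = 0.03573.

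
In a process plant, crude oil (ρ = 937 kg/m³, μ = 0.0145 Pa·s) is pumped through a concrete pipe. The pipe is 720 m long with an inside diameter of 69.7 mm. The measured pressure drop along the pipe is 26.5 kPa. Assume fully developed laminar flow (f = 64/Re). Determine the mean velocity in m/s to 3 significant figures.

V ≈ 0.385 m/s

For laminar flow, f = 64/Re with Re = ρVD/μ, so Darcy-Weisbach reduces to ΔP = 32μLV/D². Solving for V: V = ΔP·D²/(32μL) = 2.65e+04·(0.0697)²/(32·0.0145·720) = 0.3854 m/s.
Check: Re = ρVD/μ = 937·0.3854·0.0697/0.0145 = 1736 < 2300, so the laminar assumption holds.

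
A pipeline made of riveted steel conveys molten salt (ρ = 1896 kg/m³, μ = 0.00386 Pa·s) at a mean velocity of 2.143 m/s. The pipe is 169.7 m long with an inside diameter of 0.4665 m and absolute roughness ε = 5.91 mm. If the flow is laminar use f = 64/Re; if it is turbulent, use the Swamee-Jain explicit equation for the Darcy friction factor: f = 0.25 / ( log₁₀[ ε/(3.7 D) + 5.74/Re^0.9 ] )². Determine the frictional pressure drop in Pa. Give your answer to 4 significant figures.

ΔP ≈ 65430 Pa

Reynolds number Re = ρVD/μ = 1896 · 2.143 · 0.4665 / 0.00386 = 4.91e+05.
Re > 4000 → turbulent. Relative roughness ε/D = 0.00591/0.4665 = 0.0127. Swamee-Jain: f = 0.25/(log₁₀[0.0127/3.7 + 5.74/4.91e+05^0.9])² = 0.25/(log₁₀[0.00342 + 4.33e-05])² = 0.25/(-2.46)² = 0.04131.
Darcy-Weisbach: ΔP = f(L/D)(ρV²/2) = 0.04131·(169.7/0.4665)·(1896·2.143²/2) = 0.04131·363.8·4354 = 6.543e+04 Pa.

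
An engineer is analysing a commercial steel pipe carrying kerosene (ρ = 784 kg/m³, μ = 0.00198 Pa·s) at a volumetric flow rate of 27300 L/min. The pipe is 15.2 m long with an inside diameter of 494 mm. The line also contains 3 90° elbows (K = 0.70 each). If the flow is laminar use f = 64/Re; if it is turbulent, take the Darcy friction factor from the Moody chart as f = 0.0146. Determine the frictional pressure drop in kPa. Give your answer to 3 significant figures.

ΔP ≈ 5.63 kPa

Q = 27300 L/min = 27300/60000 = 0.455 m³/s.
Cross-sectional area A = πD²/4 = π(0.494)²/4 = 0.1917 m²; mean velocity V = Q/A = 0.455/0.1917 = 2.374 m/s.
Reynolds number Re = ρVD/μ = 784 · 2.374 · 0.494 / 0.00198 = 4.643e+05.
Re > 4000 → turbulent; use the Moody-chart value f = 0.0146.
Total minor-loss coefficient ΣK = 3·0.7 = 2.1.
ΔP = [f·L/D + ΣK]·(ρV²/2) = [0.0146·15.2/0.494 + 2.1]·(784·2.374²/2) = [0.4492 + 2.1]·2209 = 5632 Pa.
ΔP = 5632 Pa = 5.63 kPa.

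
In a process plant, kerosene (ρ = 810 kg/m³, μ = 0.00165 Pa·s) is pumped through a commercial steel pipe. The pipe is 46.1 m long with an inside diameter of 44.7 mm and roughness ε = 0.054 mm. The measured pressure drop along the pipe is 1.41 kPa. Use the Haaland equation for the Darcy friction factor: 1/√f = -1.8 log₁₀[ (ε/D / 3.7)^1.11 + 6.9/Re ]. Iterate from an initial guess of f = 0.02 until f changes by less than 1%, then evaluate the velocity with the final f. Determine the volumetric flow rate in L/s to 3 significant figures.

Q ≈ 0.482 L/s

Rearranging Darcy-Weisbach: V = √(2·ΔP·D/(f·L·ρ)). With ε/D = 5.4e-05/0.0447 = 0.00121, iterate starting from f = 0.02:
  f = 0.02 → V = √(2·1410·0.0447/(0.02·46.1·810)) = 0.4108 m/s; Re = ρVD/μ = 9015; f → 0.03328
  f = 0.03328 → V = 0.3185 m/s; Re = 6989; f → 0.03547
  f = 0.03547 → V = 0.3085 m/s; Re = 6770; f → 0.03576
Converged (Δf/f < 1%). With the final f = 0.03576: V = √(2·1410·0.0447/(0.03576·46.1·810)) = 0.3072 m/s.
Q = V·A = 0.3072·(π/4·0.0447²) = 0.0004821 m³/s = 0.482 L/s.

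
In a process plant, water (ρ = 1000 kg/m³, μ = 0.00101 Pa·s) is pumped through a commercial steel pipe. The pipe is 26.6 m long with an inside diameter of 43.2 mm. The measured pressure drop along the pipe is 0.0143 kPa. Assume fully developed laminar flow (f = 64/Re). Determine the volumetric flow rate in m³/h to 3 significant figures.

For laminar flow, f = 64/Re with Re = ρVD/μ, so Darcy-Weisbach reduces to ΔP = 32μLV/D². Solving for V: V = ΔP·D²/(32μL) = 14.3·(0.0432)²/(32·0.00101·26.6) = 0.03104 m/s.
Check: Re = ρVD/μ = 1000·0.03104·0.0432/0.00101 = 1328 < 2300, so the laminar assumption holds.
Q = V·A = 0.03104·(π/4·0.0432²) = 4.55e-05 m³/s = 0.164 m³/h.

Q ≈ 0.164 m³/h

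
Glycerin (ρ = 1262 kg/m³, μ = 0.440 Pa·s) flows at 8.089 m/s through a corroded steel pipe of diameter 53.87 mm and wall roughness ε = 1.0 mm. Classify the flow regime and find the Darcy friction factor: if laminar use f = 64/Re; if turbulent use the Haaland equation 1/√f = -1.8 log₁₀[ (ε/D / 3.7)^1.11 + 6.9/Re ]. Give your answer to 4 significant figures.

f ≈ 0.05121

Re = ρVD/μ = 1262·8.089·0.05387/0.44 = 1250.
Re < 2300 → laminar, so f = 64/Re = 0.05121 (roughness is irrelevant in laminar flow).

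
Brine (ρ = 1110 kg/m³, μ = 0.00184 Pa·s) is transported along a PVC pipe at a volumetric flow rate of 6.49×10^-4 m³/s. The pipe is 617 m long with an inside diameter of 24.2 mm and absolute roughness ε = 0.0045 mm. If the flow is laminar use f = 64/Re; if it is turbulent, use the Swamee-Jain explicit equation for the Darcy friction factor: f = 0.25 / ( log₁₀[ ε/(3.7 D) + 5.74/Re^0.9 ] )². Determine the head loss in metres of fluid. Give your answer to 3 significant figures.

h_f ≈ 67.5 m

Cross-sectional area A = πD²/4 = π(0.0242)²/4 = 0.00046 m²; mean velocity V = Q/A = 0.000649/0.00046 = 1.411 m/s.
Reynolds number Re = ρVD/μ = 1110 · 1.411 · 0.0242 / 0.00184 = 2.06e+04.
Re > 4000 → turbulent. Relative roughness ε/D = 4.5e-06/0.0242 = 0.000186. Swamee-Jain: f = 0.25/(log₁₀[0.000186/3.7 + 5.74/2.06e+04^0.9])² = 0.25/(log₁₀[5.03e-05 + 0.000752])² = 0.25/(-3.095)² = 0.02609.
Darcy-Weisbach: ΔP = f(L/D)(ρV²/2) = 0.02609·(617/0.0242)·(1110·1.411²/2) = 0.02609·2.55e+04·1105 = 7.35e+05 Pa.
Head loss h_f = ΔP/(ρg) = 7.35e+05/(1110·9.81) = 67.5 m.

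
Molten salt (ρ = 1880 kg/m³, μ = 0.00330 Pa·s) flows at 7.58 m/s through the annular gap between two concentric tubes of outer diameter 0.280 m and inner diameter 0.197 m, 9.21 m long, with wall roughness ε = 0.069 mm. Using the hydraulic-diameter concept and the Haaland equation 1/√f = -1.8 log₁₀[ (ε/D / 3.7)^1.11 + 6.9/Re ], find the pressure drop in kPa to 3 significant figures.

ΔP ≈ 118 kPa

Hydraulic diameter D_h = 4A/P = D_o - D_i = 0.28 - 0.197 = 0.083 m.
Re = ρVD_h/μ = 1880·7.58·0.083/0.0033 = 3.584e+05.
ε/D_h = 6.9e-05/0.083 = 0.000831; Haaland gives 1/√f = -1.8 log₁₀[8.92e-05+1.93e-05] = 7.137, so f = 0.01963.
ΔP = f(L/D_h)(ρV²/2) = 0.01963·9.21/0.083·5.401e+04 = 1.177e+05 Pa.
ΔP = 118 kPa.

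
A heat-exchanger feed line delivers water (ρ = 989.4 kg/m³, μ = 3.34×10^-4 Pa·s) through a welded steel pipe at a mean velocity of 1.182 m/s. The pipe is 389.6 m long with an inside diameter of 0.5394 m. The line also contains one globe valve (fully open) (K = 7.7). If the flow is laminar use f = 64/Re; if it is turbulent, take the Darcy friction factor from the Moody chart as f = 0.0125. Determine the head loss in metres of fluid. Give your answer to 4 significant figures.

h_f ≈ 1.191 m

Reynolds number Re = ρVD/μ = 989.4 · 1.182 · 0.5394 / 0.000334 = 1.889e+06.
Re > 4000 → turbulent; use the Moody-chart value f = 0.0125.
Total minor-loss coefficient ΣK = 1·7.7 = 7.7.
ΔP = [f·L/D + ΣK]·(ρV²/2) = [0.0125·389.6/0.5394 + 7.7]·(989.4·1.182²/2) = [9.029 + 7.7]·691.2 = 1.156e+04 Pa.
Head loss h_f = ΔP/(ρg) = 1.156e+04/(989.4·9.81) = 1.191 m.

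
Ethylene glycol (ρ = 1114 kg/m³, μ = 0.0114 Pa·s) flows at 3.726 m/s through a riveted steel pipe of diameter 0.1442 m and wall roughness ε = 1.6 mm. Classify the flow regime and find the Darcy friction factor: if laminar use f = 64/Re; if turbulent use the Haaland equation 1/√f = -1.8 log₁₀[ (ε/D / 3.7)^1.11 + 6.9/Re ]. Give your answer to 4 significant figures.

f ≈ 0.04034

Re = ρVD/μ = 1114·3.726·0.1442/0.0114 = 5.25e+04.
Re > 4000 → turbulent. ε/D = 0.0016/0.1442 = 0.0111; Haaland: 1/√f = -1.8 log₁₀[0.00158 + 0.000131] = 4.979, so f = 0.04034.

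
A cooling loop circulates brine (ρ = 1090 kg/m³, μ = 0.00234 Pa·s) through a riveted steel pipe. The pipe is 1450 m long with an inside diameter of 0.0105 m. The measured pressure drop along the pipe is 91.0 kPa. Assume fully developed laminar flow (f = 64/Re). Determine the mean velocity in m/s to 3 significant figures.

V ≈ 0.0924 m/s

For laminar flow, f = 64/Re with Re = ρVD/μ, so Darcy-Weisbach reduces to ΔP = 32μLV/D². Solving for V: V = ΔP·D²/(32μL) = 9.1e+04·(0.0105)²/(32·0.00234·1450) = 0.0924 m/s.
Check: Re = ρVD/μ = 1090·0.0924·0.0105/0.00234 = 451.9 < 2300, so the laminar assumption holds.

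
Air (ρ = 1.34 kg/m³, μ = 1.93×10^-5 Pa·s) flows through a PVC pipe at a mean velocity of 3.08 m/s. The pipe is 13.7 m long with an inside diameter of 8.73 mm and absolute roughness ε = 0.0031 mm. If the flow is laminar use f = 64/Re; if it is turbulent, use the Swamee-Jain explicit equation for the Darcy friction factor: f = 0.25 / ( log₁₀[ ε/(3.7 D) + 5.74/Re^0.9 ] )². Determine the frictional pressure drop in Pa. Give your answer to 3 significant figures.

ΔP ≈ 342 Pa

Reynolds number Re = ρVD/μ = 1.34 · 3.08 · 0.00873 / 1.93e-05 = 1867.
Re < 2300 → laminar flow, so f = 64/Re = 64/1867 = 0.03428 (the turbulent correlation is not needed).
Darcy-Weisbach: ΔP = f(L/D)(ρV²/2) = 0.03428·(13.7/0.00873)·(1.34·3.08²/2) = 0.03428·1569·6.356 = 341.9 Pa.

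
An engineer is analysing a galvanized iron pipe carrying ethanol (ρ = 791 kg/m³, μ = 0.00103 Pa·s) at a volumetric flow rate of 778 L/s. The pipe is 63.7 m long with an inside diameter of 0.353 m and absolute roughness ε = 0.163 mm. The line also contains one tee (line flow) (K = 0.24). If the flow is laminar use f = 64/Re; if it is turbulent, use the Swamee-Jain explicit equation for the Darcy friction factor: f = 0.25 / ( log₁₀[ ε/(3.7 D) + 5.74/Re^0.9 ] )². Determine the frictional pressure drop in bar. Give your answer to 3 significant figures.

Q = 778 L/s = 778/1000 = 0.778 m³/s.
Cross-sectional area A = πD²/4 = π(0.353)²/4 = 0.09787 m²; mean velocity V = Q/A = 0.778/0.09787 = 7.95 m/s.
Reynolds number Re = ρVD/μ = 791 · 7.95 · 0.353 / 0.00103 = 2.155e+06.
Re > 4000 → turbulent. Relative roughness ε/D = 0.000163/0.353 = 0.000462. Swamee-Jain: f = 0.25/(log₁₀[0.000462/3.7 + 5.74/2.155e+06^0.9])² = 0.25/(log₁₀[0.000125 + 1.14e-05])² = 0.25/(-3.866)² = 0.01673.
Total minor-loss coefficient ΣK = 1·0.24 = 0.24.
ΔP = [f·L/D + ΣK]·(ρV²/2) = [0.01673·63.7/0.353 + 0.24]·(791·7.95²/2) = [3.019 + 0.24]·2.499e+04 = 8.145e+04 Pa.
ΔP = 8.145e+04 Pa = 0.815 bar.

ΔP ≈ 0.815 bar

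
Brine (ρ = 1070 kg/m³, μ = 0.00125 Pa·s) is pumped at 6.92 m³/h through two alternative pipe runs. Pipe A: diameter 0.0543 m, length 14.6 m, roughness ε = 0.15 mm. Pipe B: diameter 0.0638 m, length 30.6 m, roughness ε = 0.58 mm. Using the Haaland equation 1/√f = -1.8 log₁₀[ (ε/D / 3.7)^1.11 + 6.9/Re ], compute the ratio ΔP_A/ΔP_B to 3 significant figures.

ΔP_A/ΔP_B ≈ 0.792

Pipe A: V = Q/A = 0.001922/0.002316 = 0.8301 m/s; Re = 3.858e+04; ε/D = 0.00276; Haaland → f = 0.02857; ΔP_A = f(L/D)(ρV²/2) = 2832 Pa.
Pipe B: V = Q/A = 0.001922/0.003197 = 0.6013 m/s; Re = 3.284e+04; ε/D = 0.00909; Haaland → f = 0.03853; ΔP_B = f(L/D)(ρV²/2) = 3575 Pa.
ΔP_A/ΔP_B = 2832/3575 = 0.792.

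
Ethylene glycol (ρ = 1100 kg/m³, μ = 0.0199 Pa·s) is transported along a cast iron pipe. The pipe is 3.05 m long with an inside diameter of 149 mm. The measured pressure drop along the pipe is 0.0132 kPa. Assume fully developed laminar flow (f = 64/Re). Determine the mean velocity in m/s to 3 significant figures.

V ≈ 0.151 m/s

For laminar flow, f = 64/Re with Re = ρVD/μ, so Darcy-Weisbach reduces to ΔP = 32μLV/D². Solving for V: V = ΔP·D²/(32μL) = 13.2·(0.149)²/(32·0.0199·3.05) = 0.1509 m/s.
Check: Re = ρVD/μ = 1100·0.1509·0.149/0.0199 = 1243 < 2300, so the laminar assumption holds.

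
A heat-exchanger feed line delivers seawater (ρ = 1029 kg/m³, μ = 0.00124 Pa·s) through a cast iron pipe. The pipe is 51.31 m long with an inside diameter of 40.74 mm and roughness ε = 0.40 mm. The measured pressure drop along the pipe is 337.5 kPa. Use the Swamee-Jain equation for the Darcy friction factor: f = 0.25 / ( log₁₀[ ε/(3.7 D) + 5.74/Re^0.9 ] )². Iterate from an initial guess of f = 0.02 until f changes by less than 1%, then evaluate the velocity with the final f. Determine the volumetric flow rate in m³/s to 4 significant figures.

Q ≈ 0.004803 m³/s

Rearranging Darcy-Weisbach: V = √(2·ΔP·D/(f·L·ρ)). With ε/D = 0.0004/0.04074 = 0.00982, iterate starting from f = 0.02:
  f = 0.02 → V = √(2·3.375e+05·0.04074/(0.02·51.31·1029)) = 5.103 m/s; Re = ρVD/μ = 1.725e+05; f → 0.0382
  f = 0.0382 → V = 3.693 m/s; Re = 1.248e+05; f → 0.03837
Converged (Δf/f < 1%). With the final f = 0.03837: V = √(2·3.375e+05·0.04074/(0.03837·51.31·1029)) = 3.684 m/s.
Q = V·A = 3.684·(π/4·0.04074²) = 0.004803 m³/s = 0.004803 m³/s.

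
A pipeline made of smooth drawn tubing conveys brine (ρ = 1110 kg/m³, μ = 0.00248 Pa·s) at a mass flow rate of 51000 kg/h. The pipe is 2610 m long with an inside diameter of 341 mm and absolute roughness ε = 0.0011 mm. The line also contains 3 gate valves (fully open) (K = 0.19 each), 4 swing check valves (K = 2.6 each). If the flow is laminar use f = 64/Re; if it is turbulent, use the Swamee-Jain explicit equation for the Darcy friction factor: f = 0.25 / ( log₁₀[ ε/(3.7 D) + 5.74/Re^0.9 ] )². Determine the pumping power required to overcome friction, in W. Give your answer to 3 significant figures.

ṁ = 51000 kg/h = 51000/3600 = 14.17 kg/s.
A = πD²/4 = π(0.341)²/4 = 0.09133 m²; mean velocity V = ṁ/(ρA) = 14.17/(1110 · 0.09133) = 0.1397 m/s.
Reynolds number Re = ρVD/μ = 1110 · 0.1397 · 0.341 / 0.00248 = 2.133e+04.
Re > 4000 → turbulent. Relative roughness ε/D = 1.1e-06/0.341 = 3.23e-06. Swamee-Jain: f = 0.25/(log₁₀[3.23e-06/3.7 + 5.74/2.133e+04^0.9])² = 0.25/(log₁₀[8.72e-07 + 0.000729])² = 0.25/(-3.137)² = 0.02541.
Total minor-loss coefficient ΣK = 3·0.19 + 4·2.6 = 11.
ΔP = [f·L/D + ΣK]·(ρV²/2) = [0.02541·2610/0.341 + 11]·(1110·0.1397²/2) = [194.5 + 11]·10.84 = 2227 Pa.
Q = ṁ/ρ = 14.17/1110 = 0.01276 m³/s.
Pumping power P = QΔP = 0.01276·2227 = 28.42 W = 28.4 W.

P ≈ 28.4 W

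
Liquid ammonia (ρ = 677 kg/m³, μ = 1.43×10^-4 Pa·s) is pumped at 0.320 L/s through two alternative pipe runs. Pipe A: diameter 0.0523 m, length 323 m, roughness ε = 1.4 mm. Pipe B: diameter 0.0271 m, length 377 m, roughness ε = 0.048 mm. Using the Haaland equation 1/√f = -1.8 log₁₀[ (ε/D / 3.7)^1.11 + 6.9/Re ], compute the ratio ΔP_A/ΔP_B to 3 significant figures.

Pipe A: V = Q/A = 0.00032/0.002148 = 0.149 m/s; Re = 3.688e+04; ε/D = 0.0268; Haaland → f = 0.05555; ΔP_A = f(L/D)(ρV²/2) = 2577 Pa.
Pipe B: V = Q/A = 0.00032/0.0005768 = 0.5548 m/s; Re = 7.118e+04; ε/D = 0.00177; Haaland → f = 0.02494; ΔP_B = f(L/D)(ρV²/2) = 3.614e+04 Pa.
ΔP_A/ΔP_B = 2577/3.614e+04 = 0.0713.

ΔP_A/ΔP_B ≈ 0.0713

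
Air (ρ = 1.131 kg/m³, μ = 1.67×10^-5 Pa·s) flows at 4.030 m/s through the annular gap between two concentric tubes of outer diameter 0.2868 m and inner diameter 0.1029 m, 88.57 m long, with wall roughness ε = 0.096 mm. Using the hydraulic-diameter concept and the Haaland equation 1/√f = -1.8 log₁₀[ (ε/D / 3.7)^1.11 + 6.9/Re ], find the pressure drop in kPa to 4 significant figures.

Hydraulic diameter D_h = 4A/P = D_o - D_i = 0.2868 - 0.1029 = 0.1839 m.
Re = ρVD_h/μ = 1.131·4.03·0.1839/1.67e-05 = 5.019e+04.
ε/D_h = 9.6e-05/0.1839 = 0.000522; Haaland gives 1/√f = -1.8 log₁₀[5.32e-05+0.000137] = 6.695, so f = 0.02231.
ΔP = f(L/D_h)(ρV²/2) = 0.02231·88.57/0.1839·9.184 = 98.67 Pa.
ΔP = 0.09867 kPa.

ΔP ≈ 0.09867 kPa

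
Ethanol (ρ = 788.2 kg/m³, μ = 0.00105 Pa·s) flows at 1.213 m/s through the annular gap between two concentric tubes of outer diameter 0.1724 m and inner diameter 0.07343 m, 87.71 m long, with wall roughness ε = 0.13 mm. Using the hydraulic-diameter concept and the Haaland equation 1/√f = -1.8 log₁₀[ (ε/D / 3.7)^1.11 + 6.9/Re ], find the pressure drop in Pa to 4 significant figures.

Hydraulic diameter D_h = 4A/P = D_o - D_i = 0.1724 - 0.07343 = 0.09897 m.
Re = ρVD_h/μ = 788.2·1.213·0.09897/0.00105 = 9.012e+04.
ε/D_h = 0.00013/0.09897 = 0.00131; Haaland gives 1/√f = -1.8 log₁₀[0.000148+7.66e-05] = 6.567, so f = 0.02319.
ΔP = f(L/D_h)(ρV²/2) = 0.02319·87.71/0.09897·579.9 = 1.192e+04 Pa.

ΔP ≈ 11920 Pa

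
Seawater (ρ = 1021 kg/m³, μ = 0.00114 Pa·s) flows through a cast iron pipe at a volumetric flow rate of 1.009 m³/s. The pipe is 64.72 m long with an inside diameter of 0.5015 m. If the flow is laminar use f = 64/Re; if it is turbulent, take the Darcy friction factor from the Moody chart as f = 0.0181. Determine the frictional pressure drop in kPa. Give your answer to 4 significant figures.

ΔP ≈ 31.11 kPa

Cross-sectional area A = πD²/4 = π(0.5015)²/4 = 0.1975 m²; mean velocity V = Q/A = 1.009/0.1975 = 5.108 m/s.
Reynolds number Re = ρVD/μ = 1021 · 5.108 · 0.5015 / 0.00114 = 2.294e+06.
Re > 4000 → turbulent; use the Moody-chart value f = 0.0181.
Darcy-Weisbach: ΔP = f(L/D)(ρV²/2) = 0.0181·(64.72/0.5015)·(1021·5.108²/2) = 0.0181·129.1·1.332e+04 = 3.111e+04 Pa.
ΔP = 3.111e+04 Pa = 31.11 kPa.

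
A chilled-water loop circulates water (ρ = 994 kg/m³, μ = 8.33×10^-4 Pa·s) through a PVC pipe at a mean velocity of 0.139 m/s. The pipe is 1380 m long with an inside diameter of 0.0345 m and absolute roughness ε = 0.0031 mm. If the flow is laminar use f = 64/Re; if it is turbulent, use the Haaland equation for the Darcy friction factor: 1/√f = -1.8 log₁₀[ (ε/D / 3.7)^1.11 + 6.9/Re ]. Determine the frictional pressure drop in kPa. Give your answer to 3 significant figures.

ΔP ≈ 13.9 kPa

Reynolds number Re = ρVD/μ = 994 · 0.139 · 0.0345 / 0.000833 = 5722.
Re > 4000 → turbulent. Relative roughness ε/D = 3.1e-06/0.0345 = 8.99e-05. Haaland: 1/√f = -1.8 log₁₀[(8.99e-05/3.7)^1.11 + 6.9/5722] = -1.8 log₁₀[7.55e-06 + 0.00121] = 5.249, so f = 0.0363.
Darcy-Weisbach: ΔP = f(L/D)(ρV²/2) = 0.0363·(1380/0.0345)·(994·0.139²/2) = 0.0363·4e+04·9.603 = 1.394e+04 Pa.
ΔP = 1.394e+04 Pa = 13.9 kPa.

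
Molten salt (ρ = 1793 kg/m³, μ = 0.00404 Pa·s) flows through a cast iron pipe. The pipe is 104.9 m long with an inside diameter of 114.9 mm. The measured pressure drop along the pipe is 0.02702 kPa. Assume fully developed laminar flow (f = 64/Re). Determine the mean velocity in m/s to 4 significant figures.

V ≈ 0.02630 m/s

For laminar flow, f = 64/Re with Re = ρVD/μ, so Darcy-Weisbach reduces to ΔP = 32μLV/D². Solving for V: V = ΔP·D²/(32μL) = 27.02·(0.1149)²/(32·0.00404·104.9) = 0.0263 m/s.
Check: Re = ρVD/μ = 1793·0.0263·0.1149/0.00404 = 1341 < 2300, so the laminar assumption holds.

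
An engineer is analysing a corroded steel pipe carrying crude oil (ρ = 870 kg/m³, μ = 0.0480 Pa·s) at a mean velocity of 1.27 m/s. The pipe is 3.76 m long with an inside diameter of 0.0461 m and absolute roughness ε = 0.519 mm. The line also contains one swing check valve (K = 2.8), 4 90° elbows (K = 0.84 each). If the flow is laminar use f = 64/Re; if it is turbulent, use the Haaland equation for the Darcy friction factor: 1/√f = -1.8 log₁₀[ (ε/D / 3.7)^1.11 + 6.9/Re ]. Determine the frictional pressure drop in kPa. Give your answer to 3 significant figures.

ΔP ≈ 7.77 kPa

Reynolds number Re = ρVD/μ = 870 · 1.27 · 0.0461 / 0.048 = 1061.
Re < 2300 → laminar flow, so f = 64/Re = 64/1061 = 0.06031 (the turbulent correlation is not needed).
Total minor-loss coefficient ΣK = 1·2.8 + 4·0.84 = 6.16.
ΔP = [f·L/D + ΣK]·(ρV²/2) = [0.06031·3.76/0.0461 + 6.16]·(870·1.27²/2) = [4.919 + 6.16]·701.6 = 7773 Pa.
ΔP = 7773 Pa = 7.77 kPa.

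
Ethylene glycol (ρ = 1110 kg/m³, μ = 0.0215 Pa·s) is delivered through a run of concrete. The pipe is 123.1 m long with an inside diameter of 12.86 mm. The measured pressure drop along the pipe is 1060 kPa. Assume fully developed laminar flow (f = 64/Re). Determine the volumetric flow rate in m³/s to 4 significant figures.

For laminar flow, f = 64/Re with Re = ρVD/μ, so Darcy-Weisbach reduces to ΔP = 32μLV/D². Solving for V: V = ΔP·D²/(32μL) = 1.06e+06·(0.01286)²/(32·0.0215·123.1) = 2.07 m/s.
Check: Re = ρVD/μ = 1110·2.07·0.01286/0.0215 = 1374 < 2300, so the laminar assumption holds.
Q = V·A = 2.07·(π/4·0.01286²) = 0.0002689 m³/s = 2.689×10^-4 m³/s.

Q ≈ 2.689×10^-4 m³/s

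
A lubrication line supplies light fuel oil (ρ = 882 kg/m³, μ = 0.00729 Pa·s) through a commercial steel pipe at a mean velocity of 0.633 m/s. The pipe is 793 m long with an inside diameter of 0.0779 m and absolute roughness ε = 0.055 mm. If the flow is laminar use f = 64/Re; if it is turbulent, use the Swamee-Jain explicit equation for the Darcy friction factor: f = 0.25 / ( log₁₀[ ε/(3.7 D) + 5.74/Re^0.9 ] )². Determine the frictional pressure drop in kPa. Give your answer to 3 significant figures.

Reynolds number Re = ρVD/μ = 882 · 0.633 · 0.0779 / 0.00729 = 5966.
Re > 4000 → turbulent. Relative roughness ε/D = 5.5e-05/0.0779 = 0.000706. Swamee-Jain: f = 0.25/(log₁₀[0.000706/3.7 + 5.74/5966^0.9])² = 0.25/(log₁₀[0.000191 + 0.0023])² = 0.25/(-2.605)² = 0.03685.
Darcy-Weisbach: ΔP = f(L/D)(ρV²/2) = 0.03685·(793/0.0779)·(882·0.633²/2) = 0.03685·1.018e+04·176.7 = 6.629e+04 Pa.
ΔP = 6.629e+04 Pa = 66.3 kPa.

ΔP ≈ 66.3 kPa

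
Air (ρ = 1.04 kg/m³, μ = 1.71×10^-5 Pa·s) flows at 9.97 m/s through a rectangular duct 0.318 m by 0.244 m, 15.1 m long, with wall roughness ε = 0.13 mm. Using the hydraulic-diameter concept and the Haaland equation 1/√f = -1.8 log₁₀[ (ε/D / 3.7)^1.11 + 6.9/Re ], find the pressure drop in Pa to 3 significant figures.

ΔP ≈ 53.1 Pa

Hydraulic diameter D_h = 4A/P = 4·(0.318·0.244)/(2·(0.318+0.244)) = 0.3104/1.124 = 0.2761 m.
Re = ρVD_h/μ = 1.04·9.97·0.2761/1.71e-05 = 1.674e+05.
ε/D_h = 0.00013/0.2761 = 0.000471; Haaland gives 1/√f = -1.8 log₁₀[4.74e-05+4.12e-05] = 7.294, so f = 0.0188.
ΔP = f(L/D_h)(ρV²/2) = 0.0188·15.1/0.2761·51.69 = 53.13 Pa.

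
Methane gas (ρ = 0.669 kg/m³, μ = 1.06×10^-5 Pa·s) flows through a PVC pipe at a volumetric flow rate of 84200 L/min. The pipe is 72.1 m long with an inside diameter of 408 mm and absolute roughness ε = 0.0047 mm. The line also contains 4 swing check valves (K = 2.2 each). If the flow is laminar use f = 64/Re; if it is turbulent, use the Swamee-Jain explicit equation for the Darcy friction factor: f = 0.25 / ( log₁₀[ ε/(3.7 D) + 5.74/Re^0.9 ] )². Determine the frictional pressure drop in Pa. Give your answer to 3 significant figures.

Q = 84200 L/min = 84200/60000 = 1.403 m³/s.
Cross-sectional area A = πD²/4 = π(0.408)²/4 = 0.1307 m²; mean velocity V = Q/A = 1.403/0.1307 = 10.73 m/s.
Reynolds number Re = ρVD/μ = 0.669 · 10.73 · 0.408 / 1.06e-05 = 2.764e+05.
Re > 4000 → turbulent. Relative roughness ε/D = 4.7e-06/0.408 = 1.15e-05. Swamee-Jain: f = 0.25/(log₁₀[1.15e-05/3.7 + 5.74/2.764e+05^0.9])² = 0.25/(log₁₀[3.11e-06 + 7.27e-05])² = 0.25/(-4.12)² = 0.01473.
Total minor-loss coefficient ΣK = 4·2.2 = 8.8.
ΔP = [f·L/D + ΣK]·(ρV²/2) = [0.01473·72.1/0.408 + 8.8]·(0.669·10.73²/2) = [2.602 + 8.8]·38.54 = 439.4 Pa.

ΔP ≈ 439 Pa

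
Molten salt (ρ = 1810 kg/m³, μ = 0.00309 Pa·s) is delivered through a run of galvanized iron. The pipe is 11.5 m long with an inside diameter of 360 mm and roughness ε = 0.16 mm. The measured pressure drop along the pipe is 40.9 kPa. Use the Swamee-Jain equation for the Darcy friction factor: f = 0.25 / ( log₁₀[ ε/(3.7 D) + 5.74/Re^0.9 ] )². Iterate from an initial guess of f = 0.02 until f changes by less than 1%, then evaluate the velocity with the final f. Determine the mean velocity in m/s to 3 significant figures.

V ≈ 9.22 m/s

Rearranging Darcy-Weisbach: V = √(2·ΔP·D/(f·L·ρ)). With ε/D = 0.00016/0.36 = 0.000444, iterate starting from f = 0.02:
  f = 0.02 → V = √(2·4.09e+04·0.36/(0.02·11.5·1810)) = 8.411 m/s; Re = ρVD/μ = 1.774e+06; f → 0.01666
  f = 0.01666 → V = 9.215 m/s; Re = 1.943e+06; f → 0.01663
Converged (Δf/f < 1%). With the final f = 0.01663: V = √(2·4.09e+04·0.36/(0.01663·11.5·1810)) = 9.223 m/s.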